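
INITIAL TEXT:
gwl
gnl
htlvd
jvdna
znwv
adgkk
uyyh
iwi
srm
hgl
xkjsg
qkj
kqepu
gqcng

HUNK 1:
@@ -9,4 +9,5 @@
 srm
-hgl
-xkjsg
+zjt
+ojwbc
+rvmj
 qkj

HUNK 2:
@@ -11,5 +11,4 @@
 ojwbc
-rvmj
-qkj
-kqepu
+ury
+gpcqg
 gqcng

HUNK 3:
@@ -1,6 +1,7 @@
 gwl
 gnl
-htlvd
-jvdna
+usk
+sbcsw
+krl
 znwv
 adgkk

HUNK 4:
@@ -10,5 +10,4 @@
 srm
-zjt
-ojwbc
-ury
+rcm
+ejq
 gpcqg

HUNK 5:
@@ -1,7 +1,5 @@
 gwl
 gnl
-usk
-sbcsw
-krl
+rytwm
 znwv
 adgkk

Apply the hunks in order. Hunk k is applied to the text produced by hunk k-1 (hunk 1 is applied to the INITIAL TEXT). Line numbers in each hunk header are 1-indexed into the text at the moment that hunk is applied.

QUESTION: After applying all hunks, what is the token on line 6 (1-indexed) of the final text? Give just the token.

Hunk 1: at line 9 remove [hgl,xkjsg] add [zjt,ojwbc,rvmj] -> 15 lines: gwl gnl htlvd jvdna znwv adgkk uyyh iwi srm zjt ojwbc rvmj qkj kqepu gqcng
Hunk 2: at line 11 remove [rvmj,qkj,kqepu] add [ury,gpcqg] -> 14 lines: gwl gnl htlvd jvdna znwv adgkk uyyh iwi srm zjt ojwbc ury gpcqg gqcng
Hunk 3: at line 1 remove [htlvd,jvdna] add [usk,sbcsw,krl] -> 15 lines: gwl gnl usk sbcsw krl znwv adgkk uyyh iwi srm zjt ojwbc ury gpcqg gqcng
Hunk 4: at line 10 remove [zjt,ojwbc,ury] add [rcm,ejq] -> 14 lines: gwl gnl usk sbcsw krl znwv adgkk uyyh iwi srm rcm ejq gpcqg gqcng
Hunk 5: at line 1 remove [usk,sbcsw,krl] add [rytwm] -> 12 lines: gwl gnl rytwm znwv adgkk uyyh iwi srm rcm ejq gpcqg gqcng
Final line 6: uyyh

Answer: uyyh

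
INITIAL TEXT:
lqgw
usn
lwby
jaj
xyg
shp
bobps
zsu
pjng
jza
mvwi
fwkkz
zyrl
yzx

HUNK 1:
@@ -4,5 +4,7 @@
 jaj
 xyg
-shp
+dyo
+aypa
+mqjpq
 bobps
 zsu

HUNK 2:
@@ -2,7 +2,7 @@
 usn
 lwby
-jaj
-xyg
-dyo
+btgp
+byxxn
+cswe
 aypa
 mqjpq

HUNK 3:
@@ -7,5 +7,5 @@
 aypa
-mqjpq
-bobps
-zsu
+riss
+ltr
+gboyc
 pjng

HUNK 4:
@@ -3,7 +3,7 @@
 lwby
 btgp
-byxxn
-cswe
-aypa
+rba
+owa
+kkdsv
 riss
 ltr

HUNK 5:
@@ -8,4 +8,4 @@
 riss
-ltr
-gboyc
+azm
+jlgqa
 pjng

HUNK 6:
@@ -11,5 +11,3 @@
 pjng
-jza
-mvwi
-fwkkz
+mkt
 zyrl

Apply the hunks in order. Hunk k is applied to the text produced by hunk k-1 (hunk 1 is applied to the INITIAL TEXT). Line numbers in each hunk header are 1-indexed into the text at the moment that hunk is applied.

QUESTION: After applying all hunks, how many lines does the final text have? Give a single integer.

Hunk 1: at line 4 remove [shp] add [dyo,aypa,mqjpq] -> 16 lines: lqgw usn lwby jaj xyg dyo aypa mqjpq bobps zsu pjng jza mvwi fwkkz zyrl yzx
Hunk 2: at line 2 remove [jaj,xyg,dyo] add [btgp,byxxn,cswe] -> 16 lines: lqgw usn lwby btgp byxxn cswe aypa mqjpq bobps zsu pjng jza mvwi fwkkz zyrl yzx
Hunk 3: at line 7 remove [mqjpq,bobps,zsu] add [riss,ltr,gboyc] -> 16 lines: lqgw usn lwby btgp byxxn cswe aypa riss ltr gboyc pjng jza mvwi fwkkz zyrl yzx
Hunk 4: at line 3 remove [byxxn,cswe,aypa] add [rba,owa,kkdsv] -> 16 lines: lqgw usn lwby btgp rba owa kkdsv riss ltr gboyc pjng jza mvwi fwkkz zyrl yzx
Hunk 5: at line 8 remove [ltr,gboyc] add [azm,jlgqa] -> 16 lines: lqgw usn lwby btgp rba owa kkdsv riss azm jlgqa pjng jza mvwi fwkkz zyrl yzx
Hunk 6: at line 11 remove [jza,mvwi,fwkkz] add [mkt] -> 14 lines: lqgw usn lwby btgp rba owa kkdsv riss azm jlgqa pjng mkt zyrl yzx
Final line count: 14

Answer: 14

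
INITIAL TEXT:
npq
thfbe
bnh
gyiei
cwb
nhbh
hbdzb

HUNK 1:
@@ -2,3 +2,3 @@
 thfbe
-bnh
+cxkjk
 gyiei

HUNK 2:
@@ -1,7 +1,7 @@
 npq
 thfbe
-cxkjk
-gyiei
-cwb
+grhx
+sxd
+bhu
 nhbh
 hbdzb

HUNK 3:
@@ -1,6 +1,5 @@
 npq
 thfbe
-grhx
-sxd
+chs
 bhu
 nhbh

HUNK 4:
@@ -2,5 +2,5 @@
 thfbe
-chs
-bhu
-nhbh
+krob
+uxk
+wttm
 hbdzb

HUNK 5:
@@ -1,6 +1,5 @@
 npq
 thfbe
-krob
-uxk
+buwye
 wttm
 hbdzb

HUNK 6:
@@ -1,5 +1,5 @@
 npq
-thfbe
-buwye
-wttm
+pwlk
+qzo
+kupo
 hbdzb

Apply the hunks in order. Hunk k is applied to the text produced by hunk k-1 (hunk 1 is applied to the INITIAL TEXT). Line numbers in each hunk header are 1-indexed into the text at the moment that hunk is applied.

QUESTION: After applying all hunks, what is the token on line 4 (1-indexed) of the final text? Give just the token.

Hunk 1: at line 2 remove [bnh] add [cxkjk] -> 7 lines: npq thfbe cxkjk gyiei cwb nhbh hbdzb
Hunk 2: at line 1 remove [cxkjk,gyiei,cwb] add [grhx,sxd,bhu] -> 7 lines: npq thfbe grhx sxd bhu nhbh hbdzb
Hunk 3: at line 1 remove [grhx,sxd] add [chs] -> 6 lines: npq thfbe chs bhu nhbh hbdzb
Hunk 4: at line 2 remove [chs,bhu,nhbh] add [krob,uxk,wttm] -> 6 lines: npq thfbe krob uxk wttm hbdzb
Hunk 5: at line 1 remove [krob,uxk] add [buwye] -> 5 lines: npq thfbe buwye wttm hbdzb
Hunk 6: at line 1 remove [thfbe,buwye,wttm] add [pwlk,qzo,kupo] -> 5 lines: npq pwlk qzo kupo hbdzb
Final line 4: kupo

Answer: kupo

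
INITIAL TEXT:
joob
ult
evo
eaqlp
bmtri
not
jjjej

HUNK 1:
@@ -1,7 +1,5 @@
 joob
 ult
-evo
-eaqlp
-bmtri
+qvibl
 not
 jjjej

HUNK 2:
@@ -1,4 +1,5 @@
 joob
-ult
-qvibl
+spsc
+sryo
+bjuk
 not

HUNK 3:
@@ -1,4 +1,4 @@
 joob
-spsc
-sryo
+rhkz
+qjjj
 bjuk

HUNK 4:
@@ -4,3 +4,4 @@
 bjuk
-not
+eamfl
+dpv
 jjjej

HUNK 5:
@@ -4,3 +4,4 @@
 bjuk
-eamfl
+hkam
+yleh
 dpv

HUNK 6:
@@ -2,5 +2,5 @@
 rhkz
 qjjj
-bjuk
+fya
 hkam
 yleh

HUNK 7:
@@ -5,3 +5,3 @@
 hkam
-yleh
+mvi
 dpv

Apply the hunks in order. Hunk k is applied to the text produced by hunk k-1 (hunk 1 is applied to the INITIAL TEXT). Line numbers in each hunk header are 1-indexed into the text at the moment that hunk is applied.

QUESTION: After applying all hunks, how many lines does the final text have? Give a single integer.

Hunk 1: at line 1 remove [evo,eaqlp,bmtri] add [qvibl] -> 5 lines: joob ult qvibl not jjjej
Hunk 2: at line 1 remove [ult,qvibl] add [spsc,sryo,bjuk] -> 6 lines: joob spsc sryo bjuk not jjjej
Hunk 3: at line 1 remove [spsc,sryo] add [rhkz,qjjj] -> 6 lines: joob rhkz qjjj bjuk not jjjej
Hunk 4: at line 4 remove [not] add [eamfl,dpv] -> 7 lines: joob rhkz qjjj bjuk eamfl dpv jjjej
Hunk 5: at line 4 remove [eamfl] add [hkam,yleh] -> 8 lines: joob rhkz qjjj bjuk hkam yleh dpv jjjej
Hunk 6: at line 2 remove [bjuk] add [fya] -> 8 lines: joob rhkz qjjj fya hkam yleh dpv jjjej
Hunk 7: at line 5 remove [yleh] add [mvi] -> 8 lines: joob rhkz qjjj fya hkam mvi dpv jjjej
Final line count: 8

Answer: 8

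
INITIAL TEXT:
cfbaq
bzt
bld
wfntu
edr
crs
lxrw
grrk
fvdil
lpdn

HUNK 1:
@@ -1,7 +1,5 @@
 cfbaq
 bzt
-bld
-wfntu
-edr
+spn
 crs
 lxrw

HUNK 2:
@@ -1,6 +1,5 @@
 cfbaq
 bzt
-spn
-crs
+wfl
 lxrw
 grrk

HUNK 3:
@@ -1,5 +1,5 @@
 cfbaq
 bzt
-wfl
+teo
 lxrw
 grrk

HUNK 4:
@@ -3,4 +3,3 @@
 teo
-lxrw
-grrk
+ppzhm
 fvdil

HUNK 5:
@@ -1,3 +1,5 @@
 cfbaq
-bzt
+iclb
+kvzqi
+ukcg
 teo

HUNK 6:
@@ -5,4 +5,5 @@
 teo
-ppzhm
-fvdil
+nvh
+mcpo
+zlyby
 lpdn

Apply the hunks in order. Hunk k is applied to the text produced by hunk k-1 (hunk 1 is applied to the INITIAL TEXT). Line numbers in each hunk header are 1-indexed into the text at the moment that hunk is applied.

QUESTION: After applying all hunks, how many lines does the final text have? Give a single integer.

Answer: 9

Derivation:
Hunk 1: at line 1 remove [bld,wfntu,edr] add [spn] -> 8 lines: cfbaq bzt spn crs lxrw grrk fvdil lpdn
Hunk 2: at line 1 remove [spn,crs] add [wfl] -> 7 lines: cfbaq bzt wfl lxrw grrk fvdil lpdn
Hunk 3: at line 1 remove [wfl] add [teo] -> 7 lines: cfbaq bzt teo lxrw grrk fvdil lpdn
Hunk 4: at line 3 remove [lxrw,grrk] add [ppzhm] -> 6 lines: cfbaq bzt teo ppzhm fvdil lpdn
Hunk 5: at line 1 remove [bzt] add [iclb,kvzqi,ukcg] -> 8 lines: cfbaq iclb kvzqi ukcg teo ppzhm fvdil lpdn
Hunk 6: at line 5 remove [ppzhm,fvdil] add [nvh,mcpo,zlyby] -> 9 lines: cfbaq iclb kvzqi ukcg teo nvh mcpo zlyby lpdn
Final line count: 9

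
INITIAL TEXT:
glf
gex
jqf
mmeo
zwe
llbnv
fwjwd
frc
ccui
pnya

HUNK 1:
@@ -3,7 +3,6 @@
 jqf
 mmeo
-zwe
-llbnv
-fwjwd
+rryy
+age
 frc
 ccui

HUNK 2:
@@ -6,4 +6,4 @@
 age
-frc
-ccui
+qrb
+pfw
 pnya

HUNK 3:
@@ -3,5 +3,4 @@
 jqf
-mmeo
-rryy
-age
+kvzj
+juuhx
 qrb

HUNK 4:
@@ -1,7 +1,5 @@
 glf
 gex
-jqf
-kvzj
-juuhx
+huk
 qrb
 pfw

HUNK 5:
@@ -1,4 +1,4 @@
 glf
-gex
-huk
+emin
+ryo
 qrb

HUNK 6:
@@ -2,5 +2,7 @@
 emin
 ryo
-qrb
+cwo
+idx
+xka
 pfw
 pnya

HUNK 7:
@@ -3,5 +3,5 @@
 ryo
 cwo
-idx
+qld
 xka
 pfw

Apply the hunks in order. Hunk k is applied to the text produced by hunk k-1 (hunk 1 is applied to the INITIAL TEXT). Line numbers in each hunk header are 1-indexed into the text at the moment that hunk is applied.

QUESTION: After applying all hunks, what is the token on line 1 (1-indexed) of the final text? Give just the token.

Hunk 1: at line 3 remove [zwe,llbnv,fwjwd] add [rryy,age] -> 9 lines: glf gex jqf mmeo rryy age frc ccui pnya
Hunk 2: at line 6 remove [frc,ccui] add [qrb,pfw] -> 9 lines: glf gex jqf mmeo rryy age qrb pfw pnya
Hunk 3: at line 3 remove [mmeo,rryy,age] add [kvzj,juuhx] -> 8 lines: glf gex jqf kvzj juuhx qrb pfw pnya
Hunk 4: at line 1 remove [jqf,kvzj,juuhx] add [huk] -> 6 lines: glf gex huk qrb pfw pnya
Hunk 5: at line 1 remove [gex,huk] add [emin,ryo] -> 6 lines: glf emin ryo qrb pfw pnya
Hunk 6: at line 2 remove [qrb] add [cwo,idx,xka] -> 8 lines: glf emin ryo cwo idx xka pfw pnya
Hunk 7: at line 3 remove [idx] add [qld] -> 8 lines: glf emin ryo cwo qld xka pfw pnya
Final line 1: glf

Answer: glf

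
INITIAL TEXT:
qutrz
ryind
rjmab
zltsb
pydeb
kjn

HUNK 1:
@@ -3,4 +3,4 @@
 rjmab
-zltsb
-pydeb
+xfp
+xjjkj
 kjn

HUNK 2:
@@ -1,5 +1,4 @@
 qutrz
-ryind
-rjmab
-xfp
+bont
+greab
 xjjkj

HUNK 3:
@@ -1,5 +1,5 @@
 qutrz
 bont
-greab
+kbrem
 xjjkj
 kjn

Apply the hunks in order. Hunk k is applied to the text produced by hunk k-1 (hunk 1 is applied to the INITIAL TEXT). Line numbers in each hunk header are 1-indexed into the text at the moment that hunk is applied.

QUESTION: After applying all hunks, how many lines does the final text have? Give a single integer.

Answer: 5

Derivation:
Hunk 1: at line 3 remove [zltsb,pydeb] add [xfp,xjjkj] -> 6 lines: qutrz ryind rjmab xfp xjjkj kjn
Hunk 2: at line 1 remove [ryind,rjmab,xfp] add [bont,greab] -> 5 lines: qutrz bont greab xjjkj kjn
Hunk 3: at line 1 remove [greab] add [kbrem] -> 5 lines: qutrz bont kbrem xjjkj kjn
Final line count: 5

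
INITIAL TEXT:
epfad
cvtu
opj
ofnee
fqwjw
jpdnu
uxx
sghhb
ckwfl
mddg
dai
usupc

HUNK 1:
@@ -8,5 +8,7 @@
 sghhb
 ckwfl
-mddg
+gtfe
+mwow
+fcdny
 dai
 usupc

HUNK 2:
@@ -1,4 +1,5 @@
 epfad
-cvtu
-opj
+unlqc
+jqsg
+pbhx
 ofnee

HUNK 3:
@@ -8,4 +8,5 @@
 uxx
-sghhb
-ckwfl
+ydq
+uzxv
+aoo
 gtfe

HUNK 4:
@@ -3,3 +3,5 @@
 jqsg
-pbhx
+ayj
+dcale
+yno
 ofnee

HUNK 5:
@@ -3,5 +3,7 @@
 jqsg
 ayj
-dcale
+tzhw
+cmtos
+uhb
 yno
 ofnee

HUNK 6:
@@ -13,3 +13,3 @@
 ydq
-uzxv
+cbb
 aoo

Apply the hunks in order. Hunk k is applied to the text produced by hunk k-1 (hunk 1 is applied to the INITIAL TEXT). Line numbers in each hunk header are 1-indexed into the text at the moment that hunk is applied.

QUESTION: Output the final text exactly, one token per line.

Answer: epfad
unlqc
jqsg
ayj
tzhw
cmtos
uhb
yno
ofnee
fqwjw
jpdnu
uxx
ydq
cbb
aoo
gtfe
mwow
fcdny
dai
usupc

Derivation:
Hunk 1: at line 8 remove [mddg] add [gtfe,mwow,fcdny] -> 14 lines: epfad cvtu opj ofnee fqwjw jpdnu uxx sghhb ckwfl gtfe mwow fcdny dai usupc
Hunk 2: at line 1 remove [cvtu,opj] add [unlqc,jqsg,pbhx] -> 15 lines: epfad unlqc jqsg pbhx ofnee fqwjw jpdnu uxx sghhb ckwfl gtfe mwow fcdny dai usupc
Hunk 3: at line 8 remove [sghhb,ckwfl] add [ydq,uzxv,aoo] -> 16 lines: epfad unlqc jqsg pbhx ofnee fqwjw jpdnu uxx ydq uzxv aoo gtfe mwow fcdny dai usupc
Hunk 4: at line 3 remove [pbhx] add [ayj,dcale,yno] -> 18 lines: epfad unlqc jqsg ayj dcale yno ofnee fqwjw jpdnu uxx ydq uzxv aoo gtfe mwow fcdny dai usupc
Hunk 5: at line 3 remove [dcale] add [tzhw,cmtos,uhb] -> 20 lines: epfad unlqc jqsg ayj tzhw cmtos uhb yno ofnee fqwjw jpdnu uxx ydq uzxv aoo gtfe mwow fcdny dai usupc
Hunk 6: at line 13 remove [uzxv] add [cbb] -> 20 lines: epfad unlqc jqsg ayj tzhw cmtos uhb yno ofnee fqwjw jpdnu uxx ydq cbb aoo gtfe mwow fcdny dai usupc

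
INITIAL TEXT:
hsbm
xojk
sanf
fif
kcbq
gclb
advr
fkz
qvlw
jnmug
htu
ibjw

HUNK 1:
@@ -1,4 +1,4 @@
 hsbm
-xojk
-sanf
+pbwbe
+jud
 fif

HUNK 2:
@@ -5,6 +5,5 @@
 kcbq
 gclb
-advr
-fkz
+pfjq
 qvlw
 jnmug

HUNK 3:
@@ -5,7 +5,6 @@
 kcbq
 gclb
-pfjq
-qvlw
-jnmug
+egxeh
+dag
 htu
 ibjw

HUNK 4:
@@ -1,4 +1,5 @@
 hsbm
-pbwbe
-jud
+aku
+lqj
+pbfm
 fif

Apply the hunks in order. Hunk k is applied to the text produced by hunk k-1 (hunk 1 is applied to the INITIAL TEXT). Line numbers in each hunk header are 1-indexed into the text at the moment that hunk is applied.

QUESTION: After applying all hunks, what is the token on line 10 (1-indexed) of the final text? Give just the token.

Hunk 1: at line 1 remove [xojk,sanf] add [pbwbe,jud] -> 12 lines: hsbm pbwbe jud fif kcbq gclb advr fkz qvlw jnmug htu ibjw
Hunk 2: at line 5 remove [advr,fkz] add [pfjq] -> 11 lines: hsbm pbwbe jud fif kcbq gclb pfjq qvlw jnmug htu ibjw
Hunk 3: at line 5 remove [pfjq,qvlw,jnmug] add [egxeh,dag] -> 10 lines: hsbm pbwbe jud fif kcbq gclb egxeh dag htu ibjw
Hunk 4: at line 1 remove [pbwbe,jud] add [aku,lqj,pbfm] -> 11 lines: hsbm aku lqj pbfm fif kcbq gclb egxeh dag htu ibjw
Final line 10: htu

Answer: htu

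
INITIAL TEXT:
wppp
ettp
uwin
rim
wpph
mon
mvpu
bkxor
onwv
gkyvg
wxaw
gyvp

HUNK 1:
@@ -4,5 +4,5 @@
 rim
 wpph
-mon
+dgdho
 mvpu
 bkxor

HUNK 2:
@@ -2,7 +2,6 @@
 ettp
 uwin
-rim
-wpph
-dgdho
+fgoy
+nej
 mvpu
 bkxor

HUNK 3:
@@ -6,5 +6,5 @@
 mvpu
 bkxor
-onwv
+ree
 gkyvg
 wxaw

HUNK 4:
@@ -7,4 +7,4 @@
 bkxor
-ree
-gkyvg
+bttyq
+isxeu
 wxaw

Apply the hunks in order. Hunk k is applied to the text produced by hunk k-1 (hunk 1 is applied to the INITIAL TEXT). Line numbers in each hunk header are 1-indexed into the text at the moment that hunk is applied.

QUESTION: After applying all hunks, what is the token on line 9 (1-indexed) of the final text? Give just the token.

Answer: isxeu

Derivation:
Hunk 1: at line 4 remove [mon] add [dgdho] -> 12 lines: wppp ettp uwin rim wpph dgdho mvpu bkxor onwv gkyvg wxaw gyvp
Hunk 2: at line 2 remove [rim,wpph,dgdho] add [fgoy,nej] -> 11 lines: wppp ettp uwin fgoy nej mvpu bkxor onwv gkyvg wxaw gyvp
Hunk 3: at line 6 remove [onwv] add [ree] -> 11 lines: wppp ettp uwin fgoy nej mvpu bkxor ree gkyvg wxaw gyvp
Hunk 4: at line 7 remove [ree,gkyvg] add [bttyq,isxeu] -> 11 lines: wppp ettp uwin fgoy nej mvpu bkxor bttyq isxeu wxaw gyvp
Final line 9: isxeu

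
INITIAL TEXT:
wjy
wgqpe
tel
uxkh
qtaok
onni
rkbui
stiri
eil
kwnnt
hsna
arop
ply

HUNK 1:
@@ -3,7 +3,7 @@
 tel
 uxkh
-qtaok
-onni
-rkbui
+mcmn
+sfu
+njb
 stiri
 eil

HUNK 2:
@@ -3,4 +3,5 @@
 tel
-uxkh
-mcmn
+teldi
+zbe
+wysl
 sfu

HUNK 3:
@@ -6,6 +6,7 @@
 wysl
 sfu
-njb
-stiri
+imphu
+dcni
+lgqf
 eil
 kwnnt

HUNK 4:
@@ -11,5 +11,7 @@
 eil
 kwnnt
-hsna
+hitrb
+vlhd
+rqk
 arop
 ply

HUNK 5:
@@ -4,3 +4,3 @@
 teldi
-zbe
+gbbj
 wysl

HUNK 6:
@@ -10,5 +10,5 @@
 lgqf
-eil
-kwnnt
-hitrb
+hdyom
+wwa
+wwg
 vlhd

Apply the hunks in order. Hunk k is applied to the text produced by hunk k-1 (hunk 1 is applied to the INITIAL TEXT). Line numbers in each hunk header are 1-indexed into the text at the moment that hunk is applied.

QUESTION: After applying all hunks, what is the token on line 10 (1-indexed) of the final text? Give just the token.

Hunk 1: at line 3 remove [qtaok,onni,rkbui] add [mcmn,sfu,njb] -> 13 lines: wjy wgqpe tel uxkh mcmn sfu njb stiri eil kwnnt hsna arop ply
Hunk 2: at line 3 remove [uxkh,mcmn] add [teldi,zbe,wysl] -> 14 lines: wjy wgqpe tel teldi zbe wysl sfu njb stiri eil kwnnt hsna arop ply
Hunk 3: at line 6 remove [njb,stiri] add [imphu,dcni,lgqf] -> 15 lines: wjy wgqpe tel teldi zbe wysl sfu imphu dcni lgqf eil kwnnt hsna arop ply
Hunk 4: at line 11 remove [hsna] add [hitrb,vlhd,rqk] -> 17 lines: wjy wgqpe tel teldi zbe wysl sfu imphu dcni lgqf eil kwnnt hitrb vlhd rqk arop ply
Hunk 5: at line 4 remove [zbe] add [gbbj] -> 17 lines: wjy wgqpe tel teldi gbbj wysl sfu imphu dcni lgqf eil kwnnt hitrb vlhd rqk arop ply
Hunk 6: at line 10 remove [eil,kwnnt,hitrb] add [hdyom,wwa,wwg] -> 17 lines: wjy wgqpe tel teldi gbbj wysl sfu imphu dcni lgqf hdyom wwa wwg vlhd rqk arop ply
Final line 10: lgqf

Answer: lgqf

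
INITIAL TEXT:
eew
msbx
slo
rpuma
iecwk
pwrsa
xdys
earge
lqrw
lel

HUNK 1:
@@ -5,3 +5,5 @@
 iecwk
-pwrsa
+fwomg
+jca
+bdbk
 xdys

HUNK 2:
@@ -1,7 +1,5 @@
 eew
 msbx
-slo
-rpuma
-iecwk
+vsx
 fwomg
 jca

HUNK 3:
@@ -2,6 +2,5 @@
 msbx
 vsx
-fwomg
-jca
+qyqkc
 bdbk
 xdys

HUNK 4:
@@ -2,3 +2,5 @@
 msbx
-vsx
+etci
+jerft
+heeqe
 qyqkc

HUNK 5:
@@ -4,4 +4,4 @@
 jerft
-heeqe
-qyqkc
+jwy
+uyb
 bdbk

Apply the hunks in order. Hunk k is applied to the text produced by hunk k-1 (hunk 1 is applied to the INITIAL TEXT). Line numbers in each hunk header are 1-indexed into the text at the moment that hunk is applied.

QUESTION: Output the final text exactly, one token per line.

Hunk 1: at line 5 remove [pwrsa] add [fwomg,jca,bdbk] -> 12 lines: eew msbx slo rpuma iecwk fwomg jca bdbk xdys earge lqrw lel
Hunk 2: at line 1 remove [slo,rpuma,iecwk] add [vsx] -> 10 lines: eew msbx vsx fwomg jca bdbk xdys earge lqrw lel
Hunk 3: at line 2 remove [fwomg,jca] add [qyqkc] -> 9 lines: eew msbx vsx qyqkc bdbk xdys earge lqrw lel
Hunk 4: at line 2 remove [vsx] add [etci,jerft,heeqe] -> 11 lines: eew msbx etci jerft heeqe qyqkc bdbk xdys earge lqrw lel
Hunk 5: at line 4 remove [heeqe,qyqkc] add [jwy,uyb] -> 11 lines: eew msbx etci jerft jwy uyb bdbk xdys earge lqrw lel

Answer: eew
msbx
etci
jerft
jwy
uyb
bdbk
xdys
earge
lqrw
lel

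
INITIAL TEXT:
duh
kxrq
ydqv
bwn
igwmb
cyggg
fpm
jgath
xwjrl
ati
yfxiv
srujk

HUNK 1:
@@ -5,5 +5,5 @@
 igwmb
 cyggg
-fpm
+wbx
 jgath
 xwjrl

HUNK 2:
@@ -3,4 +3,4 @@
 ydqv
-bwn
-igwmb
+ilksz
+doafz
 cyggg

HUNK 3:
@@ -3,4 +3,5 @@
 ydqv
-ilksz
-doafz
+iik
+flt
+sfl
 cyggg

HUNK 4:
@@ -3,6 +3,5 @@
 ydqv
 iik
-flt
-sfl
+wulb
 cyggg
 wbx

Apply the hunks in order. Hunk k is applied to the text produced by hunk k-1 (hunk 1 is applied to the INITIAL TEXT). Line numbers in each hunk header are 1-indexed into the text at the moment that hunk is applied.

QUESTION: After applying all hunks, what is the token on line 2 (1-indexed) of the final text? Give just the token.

Hunk 1: at line 5 remove [fpm] add [wbx] -> 12 lines: duh kxrq ydqv bwn igwmb cyggg wbx jgath xwjrl ati yfxiv srujk
Hunk 2: at line 3 remove [bwn,igwmb] add [ilksz,doafz] -> 12 lines: duh kxrq ydqv ilksz doafz cyggg wbx jgath xwjrl ati yfxiv srujk
Hunk 3: at line 3 remove [ilksz,doafz] add [iik,flt,sfl] -> 13 lines: duh kxrq ydqv iik flt sfl cyggg wbx jgath xwjrl ati yfxiv srujk
Hunk 4: at line 3 remove [flt,sfl] add [wulb] -> 12 lines: duh kxrq ydqv iik wulb cyggg wbx jgath xwjrl ati yfxiv srujk
Final line 2: kxrq

Answer: kxrq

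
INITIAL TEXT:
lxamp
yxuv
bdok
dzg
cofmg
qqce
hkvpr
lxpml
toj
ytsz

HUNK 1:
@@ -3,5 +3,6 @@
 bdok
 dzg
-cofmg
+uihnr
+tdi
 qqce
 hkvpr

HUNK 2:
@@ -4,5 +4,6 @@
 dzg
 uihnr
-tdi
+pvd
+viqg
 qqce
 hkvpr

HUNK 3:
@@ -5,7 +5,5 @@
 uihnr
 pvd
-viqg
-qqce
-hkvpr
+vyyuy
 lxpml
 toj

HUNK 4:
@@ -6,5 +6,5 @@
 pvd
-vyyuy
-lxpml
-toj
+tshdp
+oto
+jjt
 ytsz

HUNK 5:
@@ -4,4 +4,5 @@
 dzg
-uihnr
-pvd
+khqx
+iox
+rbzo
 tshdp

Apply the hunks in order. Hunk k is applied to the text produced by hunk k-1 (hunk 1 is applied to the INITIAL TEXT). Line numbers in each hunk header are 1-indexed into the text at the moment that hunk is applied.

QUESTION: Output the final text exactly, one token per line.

Hunk 1: at line 3 remove [cofmg] add [uihnr,tdi] -> 11 lines: lxamp yxuv bdok dzg uihnr tdi qqce hkvpr lxpml toj ytsz
Hunk 2: at line 4 remove [tdi] add [pvd,viqg] -> 12 lines: lxamp yxuv bdok dzg uihnr pvd viqg qqce hkvpr lxpml toj ytsz
Hunk 3: at line 5 remove [viqg,qqce,hkvpr] add [vyyuy] -> 10 lines: lxamp yxuv bdok dzg uihnr pvd vyyuy lxpml toj ytsz
Hunk 4: at line 6 remove [vyyuy,lxpml,toj] add [tshdp,oto,jjt] -> 10 lines: lxamp yxuv bdok dzg uihnr pvd tshdp oto jjt ytsz
Hunk 5: at line 4 remove [uihnr,pvd] add [khqx,iox,rbzo] -> 11 lines: lxamp yxuv bdok dzg khqx iox rbzo tshdp oto jjt ytsz

Answer: lxamp
yxuv
bdok
dzg
khqx
iox
rbzo
tshdp
oto
jjt
ytsz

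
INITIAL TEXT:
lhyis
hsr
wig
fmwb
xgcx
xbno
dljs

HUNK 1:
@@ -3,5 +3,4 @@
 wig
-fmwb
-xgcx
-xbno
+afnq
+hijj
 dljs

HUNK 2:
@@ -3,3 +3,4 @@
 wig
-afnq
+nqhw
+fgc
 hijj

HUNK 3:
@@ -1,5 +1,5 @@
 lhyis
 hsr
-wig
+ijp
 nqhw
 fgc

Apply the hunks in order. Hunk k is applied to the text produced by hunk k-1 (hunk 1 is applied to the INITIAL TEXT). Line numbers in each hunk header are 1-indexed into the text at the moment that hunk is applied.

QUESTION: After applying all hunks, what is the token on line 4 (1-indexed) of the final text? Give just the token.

Answer: nqhw

Derivation:
Hunk 1: at line 3 remove [fmwb,xgcx,xbno] add [afnq,hijj] -> 6 lines: lhyis hsr wig afnq hijj dljs
Hunk 2: at line 3 remove [afnq] add [nqhw,fgc] -> 7 lines: lhyis hsr wig nqhw fgc hijj dljs
Hunk 3: at line 1 remove [wig] add [ijp] -> 7 lines: lhyis hsr ijp nqhw fgc hijj dljs
Final line 4: nqhw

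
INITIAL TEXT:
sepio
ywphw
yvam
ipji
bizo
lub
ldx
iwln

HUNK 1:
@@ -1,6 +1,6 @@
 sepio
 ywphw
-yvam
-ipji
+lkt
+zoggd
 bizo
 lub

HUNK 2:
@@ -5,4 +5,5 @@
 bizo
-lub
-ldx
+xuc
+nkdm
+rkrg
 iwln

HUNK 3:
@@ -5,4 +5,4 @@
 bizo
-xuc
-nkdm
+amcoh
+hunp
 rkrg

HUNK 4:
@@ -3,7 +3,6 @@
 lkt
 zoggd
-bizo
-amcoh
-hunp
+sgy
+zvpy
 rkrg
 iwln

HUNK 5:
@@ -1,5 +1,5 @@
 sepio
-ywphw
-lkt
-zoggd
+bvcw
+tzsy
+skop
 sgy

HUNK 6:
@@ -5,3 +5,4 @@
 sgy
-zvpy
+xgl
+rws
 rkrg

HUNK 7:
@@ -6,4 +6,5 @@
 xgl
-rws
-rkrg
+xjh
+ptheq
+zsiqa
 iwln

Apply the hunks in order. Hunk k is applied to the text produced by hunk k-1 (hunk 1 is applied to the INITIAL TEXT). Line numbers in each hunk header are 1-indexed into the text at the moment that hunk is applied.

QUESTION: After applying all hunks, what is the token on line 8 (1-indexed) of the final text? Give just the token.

Answer: ptheq

Derivation:
Hunk 1: at line 1 remove [yvam,ipji] add [lkt,zoggd] -> 8 lines: sepio ywphw lkt zoggd bizo lub ldx iwln
Hunk 2: at line 5 remove [lub,ldx] add [xuc,nkdm,rkrg] -> 9 lines: sepio ywphw lkt zoggd bizo xuc nkdm rkrg iwln
Hunk 3: at line 5 remove [xuc,nkdm] add [amcoh,hunp] -> 9 lines: sepio ywphw lkt zoggd bizo amcoh hunp rkrg iwln
Hunk 4: at line 3 remove [bizo,amcoh,hunp] add [sgy,zvpy] -> 8 lines: sepio ywphw lkt zoggd sgy zvpy rkrg iwln
Hunk 5: at line 1 remove [ywphw,lkt,zoggd] add [bvcw,tzsy,skop] -> 8 lines: sepio bvcw tzsy skop sgy zvpy rkrg iwln
Hunk 6: at line 5 remove [zvpy] add [xgl,rws] -> 9 lines: sepio bvcw tzsy skop sgy xgl rws rkrg iwln
Hunk 7: at line 6 remove [rws,rkrg] add [xjh,ptheq,zsiqa] -> 10 lines: sepio bvcw tzsy skop sgy xgl xjh ptheq zsiqa iwln
Final line 8: ptheq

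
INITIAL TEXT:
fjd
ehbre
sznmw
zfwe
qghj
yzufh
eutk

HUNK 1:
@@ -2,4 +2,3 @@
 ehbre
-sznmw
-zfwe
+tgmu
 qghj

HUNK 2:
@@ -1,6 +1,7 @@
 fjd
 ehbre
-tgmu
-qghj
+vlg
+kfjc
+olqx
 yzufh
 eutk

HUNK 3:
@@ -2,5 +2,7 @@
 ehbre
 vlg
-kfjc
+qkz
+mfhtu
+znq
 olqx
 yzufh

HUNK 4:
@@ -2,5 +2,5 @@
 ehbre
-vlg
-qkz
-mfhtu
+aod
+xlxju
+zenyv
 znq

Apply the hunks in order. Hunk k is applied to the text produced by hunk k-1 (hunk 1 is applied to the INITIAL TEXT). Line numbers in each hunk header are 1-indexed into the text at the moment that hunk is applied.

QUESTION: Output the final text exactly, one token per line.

Hunk 1: at line 2 remove [sznmw,zfwe] add [tgmu] -> 6 lines: fjd ehbre tgmu qghj yzufh eutk
Hunk 2: at line 1 remove [tgmu,qghj] add [vlg,kfjc,olqx] -> 7 lines: fjd ehbre vlg kfjc olqx yzufh eutk
Hunk 3: at line 2 remove [kfjc] add [qkz,mfhtu,znq] -> 9 lines: fjd ehbre vlg qkz mfhtu znq olqx yzufh eutk
Hunk 4: at line 2 remove [vlg,qkz,mfhtu] add [aod,xlxju,zenyv] -> 9 lines: fjd ehbre aod xlxju zenyv znq olqx yzufh eutk

Answer: fjd
ehbre
aod
xlxju
zenyv
znq
olqx
yzufh
eutk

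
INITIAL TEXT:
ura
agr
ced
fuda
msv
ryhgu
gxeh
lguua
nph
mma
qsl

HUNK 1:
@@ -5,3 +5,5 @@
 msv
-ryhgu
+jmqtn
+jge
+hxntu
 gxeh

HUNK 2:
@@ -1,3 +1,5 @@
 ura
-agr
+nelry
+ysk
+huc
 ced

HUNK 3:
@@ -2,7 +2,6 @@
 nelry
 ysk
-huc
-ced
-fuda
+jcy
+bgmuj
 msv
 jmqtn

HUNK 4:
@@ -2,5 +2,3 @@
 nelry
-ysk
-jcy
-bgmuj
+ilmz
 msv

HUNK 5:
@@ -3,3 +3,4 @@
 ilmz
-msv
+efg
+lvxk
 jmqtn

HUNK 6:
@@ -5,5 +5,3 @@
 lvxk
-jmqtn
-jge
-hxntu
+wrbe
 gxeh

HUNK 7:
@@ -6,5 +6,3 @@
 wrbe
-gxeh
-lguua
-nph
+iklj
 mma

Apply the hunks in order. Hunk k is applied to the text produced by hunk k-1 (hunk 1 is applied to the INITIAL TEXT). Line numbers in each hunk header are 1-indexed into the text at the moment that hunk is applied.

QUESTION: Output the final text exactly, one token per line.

Hunk 1: at line 5 remove [ryhgu] add [jmqtn,jge,hxntu] -> 13 lines: ura agr ced fuda msv jmqtn jge hxntu gxeh lguua nph mma qsl
Hunk 2: at line 1 remove [agr] add [nelry,ysk,huc] -> 15 lines: ura nelry ysk huc ced fuda msv jmqtn jge hxntu gxeh lguua nph mma qsl
Hunk 3: at line 2 remove [huc,ced,fuda] add [jcy,bgmuj] -> 14 lines: ura nelry ysk jcy bgmuj msv jmqtn jge hxntu gxeh lguua nph mma qsl
Hunk 4: at line 2 remove [ysk,jcy,bgmuj] add [ilmz] -> 12 lines: ura nelry ilmz msv jmqtn jge hxntu gxeh lguua nph mma qsl
Hunk 5: at line 3 remove [msv] add [efg,lvxk] -> 13 lines: ura nelry ilmz efg lvxk jmqtn jge hxntu gxeh lguua nph mma qsl
Hunk 6: at line 5 remove [jmqtn,jge,hxntu] add [wrbe] -> 11 lines: ura nelry ilmz efg lvxk wrbe gxeh lguua nph mma qsl
Hunk 7: at line 6 remove [gxeh,lguua,nph] add [iklj] -> 9 lines: ura nelry ilmz efg lvxk wrbe iklj mma qsl

Answer: ura
nelry
ilmz
efg
lvxk
wrbe
iklj
mma
qsl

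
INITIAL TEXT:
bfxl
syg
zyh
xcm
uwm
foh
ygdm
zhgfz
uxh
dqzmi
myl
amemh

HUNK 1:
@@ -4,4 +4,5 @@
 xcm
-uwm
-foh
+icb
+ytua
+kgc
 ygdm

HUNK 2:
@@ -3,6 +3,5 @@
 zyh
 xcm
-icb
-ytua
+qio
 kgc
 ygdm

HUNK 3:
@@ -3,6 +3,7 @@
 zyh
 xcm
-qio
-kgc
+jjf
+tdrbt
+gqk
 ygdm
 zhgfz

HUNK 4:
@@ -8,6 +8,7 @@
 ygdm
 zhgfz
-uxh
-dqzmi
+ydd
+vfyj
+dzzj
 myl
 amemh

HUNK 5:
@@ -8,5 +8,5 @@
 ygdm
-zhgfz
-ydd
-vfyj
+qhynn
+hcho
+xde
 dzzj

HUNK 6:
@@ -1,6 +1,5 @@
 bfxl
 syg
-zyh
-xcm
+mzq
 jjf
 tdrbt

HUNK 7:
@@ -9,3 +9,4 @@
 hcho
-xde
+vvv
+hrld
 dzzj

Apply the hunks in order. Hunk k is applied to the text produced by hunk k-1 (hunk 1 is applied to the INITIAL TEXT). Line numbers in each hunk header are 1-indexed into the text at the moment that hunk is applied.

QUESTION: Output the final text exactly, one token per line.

Answer: bfxl
syg
mzq
jjf
tdrbt
gqk
ygdm
qhynn
hcho
vvv
hrld
dzzj
myl
amemh

Derivation:
Hunk 1: at line 4 remove [uwm,foh] add [icb,ytua,kgc] -> 13 lines: bfxl syg zyh xcm icb ytua kgc ygdm zhgfz uxh dqzmi myl amemh
Hunk 2: at line 3 remove [icb,ytua] add [qio] -> 12 lines: bfxl syg zyh xcm qio kgc ygdm zhgfz uxh dqzmi myl amemh
Hunk 3: at line 3 remove [qio,kgc] add [jjf,tdrbt,gqk] -> 13 lines: bfxl syg zyh xcm jjf tdrbt gqk ygdm zhgfz uxh dqzmi myl amemh
Hunk 4: at line 8 remove [uxh,dqzmi] add [ydd,vfyj,dzzj] -> 14 lines: bfxl syg zyh xcm jjf tdrbt gqk ygdm zhgfz ydd vfyj dzzj myl amemh
Hunk 5: at line 8 remove [zhgfz,ydd,vfyj] add [qhynn,hcho,xde] -> 14 lines: bfxl syg zyh xcm jjf tdrbt gqk ygdm qhynn hcho xde dzzj myl amemh
Hunk 6: at line 1 remove [zyh,xcm] add [mzq] -> 13 lines: bfxl syg mzq jjf tdrbt gqk ygdm qhynn hcho xde dzzj myl amemh
Hunk 7: at line 9 remove [xde] add [vvv,hrld] -> 14 lines: bfxl syg mzq jjf tdrbt gqk ygdm qhynn hcho vvv hrld dzzj myl amemh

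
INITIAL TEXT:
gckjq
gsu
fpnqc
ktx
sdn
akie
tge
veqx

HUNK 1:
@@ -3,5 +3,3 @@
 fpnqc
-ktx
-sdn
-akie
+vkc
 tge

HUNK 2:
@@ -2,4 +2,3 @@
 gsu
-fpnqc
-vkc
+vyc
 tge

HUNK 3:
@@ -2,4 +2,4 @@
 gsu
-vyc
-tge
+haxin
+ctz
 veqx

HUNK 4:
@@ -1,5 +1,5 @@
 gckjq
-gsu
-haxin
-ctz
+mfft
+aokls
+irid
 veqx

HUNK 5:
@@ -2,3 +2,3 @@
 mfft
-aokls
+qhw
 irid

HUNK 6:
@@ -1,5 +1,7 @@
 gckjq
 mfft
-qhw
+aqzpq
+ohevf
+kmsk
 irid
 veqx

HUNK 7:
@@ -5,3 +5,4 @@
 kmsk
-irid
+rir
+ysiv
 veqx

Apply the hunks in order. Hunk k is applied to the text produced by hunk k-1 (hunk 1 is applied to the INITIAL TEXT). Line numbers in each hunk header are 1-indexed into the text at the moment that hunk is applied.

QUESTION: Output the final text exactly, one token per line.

Hunk 1: at line 3 remove [ktx,sdn,akie] add [vkc] -> 6 lines: gckjq gsu fpnqc vkc tge veqx
Hunk 2: at line 2 remove [fpnqc,vkc] add [vyc] -> 5 lines: gckjq gsu vyc tge veqx
Hunk 3: at line 2 remove [vyc,tge] add [haxin,ctz] -> 5 lines: gckjq gsu haxin ctz veqx
Hunk 4: at line 1 remove [gsu,haxin,ctz] add [mfft,aokls,irid] -> 5 lines: gckjq mfft aokls irid veqx
Hunk 5: at line 2 remove [aokls] add [qhw] -> 5 lines: gckjq mfft qhw irid veqx
Hunk 6: at line 1 remove [qhw] add [aqzpq,ohevf,kmsk] -> 7 lines: gckjq mfft aqzpq ohevf kmsk irid veqx
Hunk 7: at line 5 remove [irid] add [rir,ysiv] -> 8 lines: gckjq mfft aqzpq ohevf kmsk rir ysiv veqx

Answer: gckjq
mfft
aqzpq
ohevf
kmsk
rir
ysiv
veqx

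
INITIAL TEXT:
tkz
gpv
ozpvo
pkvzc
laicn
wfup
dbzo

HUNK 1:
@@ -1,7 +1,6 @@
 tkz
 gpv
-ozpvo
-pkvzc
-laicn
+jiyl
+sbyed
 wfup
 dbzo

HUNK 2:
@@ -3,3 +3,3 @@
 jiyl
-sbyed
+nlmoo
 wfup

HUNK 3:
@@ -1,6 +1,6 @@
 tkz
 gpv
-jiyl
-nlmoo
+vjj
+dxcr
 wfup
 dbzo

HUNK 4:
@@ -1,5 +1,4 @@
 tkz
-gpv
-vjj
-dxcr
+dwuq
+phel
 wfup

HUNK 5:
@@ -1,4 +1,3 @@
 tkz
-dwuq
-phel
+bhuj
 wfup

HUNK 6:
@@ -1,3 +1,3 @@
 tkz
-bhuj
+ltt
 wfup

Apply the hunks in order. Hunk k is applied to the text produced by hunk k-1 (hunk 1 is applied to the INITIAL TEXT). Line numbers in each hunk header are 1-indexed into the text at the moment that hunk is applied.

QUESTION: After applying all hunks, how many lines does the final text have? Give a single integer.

Answer: 4

Derivation:
Hunk 1: at line 1 remove [ozpvo,pkvzc,laicn] add [jiyl,sbyed] -> 6 lines: tkz gpv jiyl sbyed wfup dbzo
Hunk 2: at line 3 remove [sbyed] add [nlmoo] -> 6 lines: tkz gpv jiyl nlmoo wfup dbzo
Hunk 3: at line 1 remove [jiyl,nlmoo] add [vjj,dxcr] -> 6 lines: tkz gpv vjj dxcr wfup dbzo
Hunk 4: at line 1 remove [gpv,vjj,dxcr] add [dwuq,phel] -> 5 lines: tkz dwuq phel wfup dbzo
Hunk 5: at line 1 remove [dwuq,phel] add [bhuj] -> 4 lines: tkz bhuj wfup dbzo
Hunk 6: at line 1 remove [bhuj] add [ltt] -> 4 lines: tkz ltt wfup dbzo
Final line count: 4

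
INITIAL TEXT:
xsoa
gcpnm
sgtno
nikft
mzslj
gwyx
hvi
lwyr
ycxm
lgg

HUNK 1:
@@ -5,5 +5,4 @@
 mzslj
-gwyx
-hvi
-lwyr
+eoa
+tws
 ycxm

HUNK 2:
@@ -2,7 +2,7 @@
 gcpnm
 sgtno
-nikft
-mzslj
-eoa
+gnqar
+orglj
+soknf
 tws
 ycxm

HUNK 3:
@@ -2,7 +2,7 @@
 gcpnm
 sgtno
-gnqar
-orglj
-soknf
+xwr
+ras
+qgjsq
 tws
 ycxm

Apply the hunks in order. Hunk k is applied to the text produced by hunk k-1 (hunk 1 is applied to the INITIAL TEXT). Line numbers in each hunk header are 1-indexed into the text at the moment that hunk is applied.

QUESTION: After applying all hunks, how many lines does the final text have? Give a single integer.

Hunk 1: at line 5 remove [gwyx,hvi,lwyr] add [eoa,tws] -> 9 lines: xsoa gcpnm sgtno nikft mzslj eoa tws ycxm lgg
Hunk 2: at line 2 remove [nikft,mzslj,eoa] add [gnqar,orglj,soknf] -> 9 lines: xsoa gcpnm sgtno gnqar orglj soknf tws ycxm lgg
Hunk 3: at line 2 remove [gnqar,orglj,soknf] add [xwr,ras,qgjsq] -> 9 lines: xsoa gcpnm sgtno xwr ras qgjsq tws ycxm lgg
Final line count: 9

Answer: 9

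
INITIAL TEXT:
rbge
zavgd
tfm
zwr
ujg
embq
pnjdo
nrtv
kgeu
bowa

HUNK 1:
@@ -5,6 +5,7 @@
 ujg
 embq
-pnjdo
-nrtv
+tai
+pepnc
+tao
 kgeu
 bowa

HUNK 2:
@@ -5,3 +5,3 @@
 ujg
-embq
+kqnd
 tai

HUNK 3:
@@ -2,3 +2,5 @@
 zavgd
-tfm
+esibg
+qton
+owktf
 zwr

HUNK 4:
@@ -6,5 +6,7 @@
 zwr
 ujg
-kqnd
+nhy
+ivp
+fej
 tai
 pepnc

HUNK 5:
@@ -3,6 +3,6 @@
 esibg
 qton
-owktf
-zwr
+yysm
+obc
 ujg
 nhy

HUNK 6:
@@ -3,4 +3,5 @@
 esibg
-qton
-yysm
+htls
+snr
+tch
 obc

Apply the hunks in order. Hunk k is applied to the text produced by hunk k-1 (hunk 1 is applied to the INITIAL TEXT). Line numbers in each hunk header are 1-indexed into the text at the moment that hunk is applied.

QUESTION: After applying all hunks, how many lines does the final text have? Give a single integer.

Answer: 16

Derivation:
Hunk 1: at line 5 remove [pnjdo,nrtv] add [tai,pepnc,tao] -> 11 lines: rbge zavgd tfm zwr ujg embq tai pepnc tao kgeu bowa
Hunk 2: at line 5 remove [embq] add [kqnd] -> 11 lines: rbge zavgd tfm zwr ujg kqnd tai pepnc tao kgeu bowa
Hunk 3: at line 2 remove [tfm] add [esibg,qton,owktf] -> 13 lines: rbge zavgd esibg qton owktf zwr ujg kqnd tai pepnc tao kgeu bowa
Hunk 4: at line 6 remove [kqnd] add [nhy,ivp,fej] -> 15 lines: rbge zavgd esibg qton owktf zwr ujg nhy ivp fej tai pepnc tao kgeu bowa
Hunk 5: at line 3 remove [owktf,zwr] add [yysm,obc] -> 15 lines: rbge zavgd esibg qton yysm obc ujg nhy ivp fej tai pepnc tao kgeu bowa
Hunk 6: at line 3 remove [qton,yysm] add [htls,snr,tch] -> 16 lines: rbge zavgd esibg htls snr tch obc ujg nhy ivp fej tai pepnc tao kgeu bowa
Final line count: 16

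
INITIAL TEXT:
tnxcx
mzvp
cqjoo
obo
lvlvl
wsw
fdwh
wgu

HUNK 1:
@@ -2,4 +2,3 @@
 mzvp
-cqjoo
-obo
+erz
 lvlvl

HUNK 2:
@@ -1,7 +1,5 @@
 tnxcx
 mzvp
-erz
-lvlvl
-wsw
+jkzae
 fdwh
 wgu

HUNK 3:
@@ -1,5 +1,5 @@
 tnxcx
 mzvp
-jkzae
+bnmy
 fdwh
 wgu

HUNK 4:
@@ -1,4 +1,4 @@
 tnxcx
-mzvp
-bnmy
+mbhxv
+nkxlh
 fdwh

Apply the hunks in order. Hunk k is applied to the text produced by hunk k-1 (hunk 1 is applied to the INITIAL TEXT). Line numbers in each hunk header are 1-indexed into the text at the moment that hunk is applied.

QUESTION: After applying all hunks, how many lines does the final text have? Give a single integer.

Answer: 5

Derivation:
Hunk 1: at line 2 remove [cqjoo,obo] add [erz] -> 7 lines: tnxcx mzvp erz lvlvl wsw fdwh wgu
Hunk 2: at line 1 remove [erz,lvlvl,wsw] add [jkzae] -> 5 lines: tnxcx mzvp jkzae fdwh wgu
Hunk 3: at line 1 remove [jkzae] add [bnmy] -> 5 lines: tnxcx mzvp bnmy fdwh wgu
Hunk 4: at line 1 remove [mzvp,bnmy] add [mbhxv,nkxlh] -> 5 lines: tnxcx mbhxv nkxlh fdwh wgu
Final line count: 5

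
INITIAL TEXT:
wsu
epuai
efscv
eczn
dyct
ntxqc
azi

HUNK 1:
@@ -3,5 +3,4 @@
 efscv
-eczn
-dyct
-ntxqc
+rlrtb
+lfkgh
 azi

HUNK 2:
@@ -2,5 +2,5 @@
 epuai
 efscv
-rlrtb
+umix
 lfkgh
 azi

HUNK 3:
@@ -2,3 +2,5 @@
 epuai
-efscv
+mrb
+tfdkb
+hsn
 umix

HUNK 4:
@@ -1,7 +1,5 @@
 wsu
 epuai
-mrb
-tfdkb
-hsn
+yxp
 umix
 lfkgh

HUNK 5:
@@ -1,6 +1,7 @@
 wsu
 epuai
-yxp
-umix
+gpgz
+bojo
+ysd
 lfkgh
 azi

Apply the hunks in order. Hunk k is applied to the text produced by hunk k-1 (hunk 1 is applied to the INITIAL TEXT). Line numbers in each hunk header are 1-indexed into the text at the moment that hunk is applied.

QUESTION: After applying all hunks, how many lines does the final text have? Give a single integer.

Answer: 7

Derivation:
Hunk 1: at line 3 remove [eczn,dyct,ntxqc] add [rlrtb,lfkgh] -> 6 lines: wsu epuai efscv rlrtb lfkgh azi
Hunk 2: at line 2 remove [rlrtb] add [umix] -> 6 lines: wsu epuai efscv umix lfkgh azi
Hunk 3: at line 2 remove [efscv] add [mrb,tfdkb,hsn] -> 8 lines: wsu epuai mrb tfdkb hsn umix lfkgh azi
Hunk 4: at line 1 remove [mrb,tfdkb,hsn] add [yxp] -> 6 lines: wsu epuai yxp umix lfkgh azi
Hunk 5: at line 1 remove [yxp,umix] add [gpgz,bojo,ysd] -> 7 lines: wsu epuai gpgz bojo ysd lfkgh azi
Final line count: 7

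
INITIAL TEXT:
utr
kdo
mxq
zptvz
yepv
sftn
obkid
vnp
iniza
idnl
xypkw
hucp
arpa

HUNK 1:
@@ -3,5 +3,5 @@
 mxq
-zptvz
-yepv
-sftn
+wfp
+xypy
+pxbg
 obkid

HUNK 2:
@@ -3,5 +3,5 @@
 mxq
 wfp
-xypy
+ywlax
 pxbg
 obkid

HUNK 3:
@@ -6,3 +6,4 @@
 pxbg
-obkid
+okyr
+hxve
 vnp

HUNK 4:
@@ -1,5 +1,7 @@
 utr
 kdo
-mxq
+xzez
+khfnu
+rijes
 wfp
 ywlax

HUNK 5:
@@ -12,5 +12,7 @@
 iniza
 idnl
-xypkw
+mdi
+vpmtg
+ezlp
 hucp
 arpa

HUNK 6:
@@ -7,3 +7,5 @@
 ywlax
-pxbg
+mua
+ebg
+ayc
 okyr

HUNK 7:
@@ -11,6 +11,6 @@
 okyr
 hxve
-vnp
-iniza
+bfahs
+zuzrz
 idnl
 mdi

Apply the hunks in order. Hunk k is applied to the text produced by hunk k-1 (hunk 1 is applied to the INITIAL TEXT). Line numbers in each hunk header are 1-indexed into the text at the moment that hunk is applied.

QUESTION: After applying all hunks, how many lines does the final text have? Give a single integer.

Hunk 1: at line 3 remove [zptvz,yepv,sftn] add [wfp,xypy,pxbg] -> 13 lines: utr kdo mxq wfp xypy pxbg obkid vnp iniza idnl xypkw hucp arpa
Hunk 2: at line 3 remove [xypy] add [ywlax] -> 13 lines: utr kdo mxq wfp ywlax pxbg obkid vnp iniza idnl xypkw hucp arpa
Hunk 3: at line 6 remove [obkid] add [okyr,hxve] -> 14 lines: utr kdo mxq wfp ywlax pxbg okyr hxve vnp iniza idnl xypkw hucp arpa
Hunk 4: at line 1 remove [mxq] add [xzez,khfnu,rijes] -> 16 lines: utr kdo xzez khfnu rijes wfp ywlax pxbg okyr hxve vnp iniza idnl xypkw hucp arpa
Hunk 5: at line 12 remove [xypkw] add [mdi,vpmtg,ezlp] -> 18 lines: utr kdo xzez khfnu rijes wfp ywlax pxbg okyr hxve vnp iniza idnl mdi vpmtg ezlp hucp arpa
Hunk 6: at line 7 remove [pxbg] add [mua,ebg,ayc] -> 20 lines: utr kdo xzez khfnu rijes wfp ywlax mua ebg ayc okyr hxve vnp iniza idnl mdi vpmtg ezlp hucp arpa
Hunk 7: at line 11 remove [vnp,iniza] add [bfahs,zuzrz] -> 20 lines: utr kdo xzez khfnu rijes wfp ywlax mua ebg ayc okyr hxve bfahs zuzrz idnl mdi vpmtg ezlp hucp arpa
Final line count: 20

Answer: 20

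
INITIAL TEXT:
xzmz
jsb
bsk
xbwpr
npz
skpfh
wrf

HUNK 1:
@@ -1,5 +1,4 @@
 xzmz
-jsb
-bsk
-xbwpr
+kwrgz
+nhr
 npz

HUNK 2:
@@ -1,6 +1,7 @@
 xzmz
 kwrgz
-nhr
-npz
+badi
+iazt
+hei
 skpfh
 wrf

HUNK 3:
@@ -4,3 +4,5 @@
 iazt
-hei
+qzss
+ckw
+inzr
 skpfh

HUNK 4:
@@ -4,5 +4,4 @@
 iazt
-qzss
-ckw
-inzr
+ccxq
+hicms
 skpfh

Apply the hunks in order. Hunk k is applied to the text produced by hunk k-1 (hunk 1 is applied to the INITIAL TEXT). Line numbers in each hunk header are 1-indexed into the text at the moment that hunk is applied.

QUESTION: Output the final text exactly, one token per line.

Answer: xzmz
kwrgz
badi
iazt
ccxq
hicms
skpfh
wrf

Derivation:
Hunk 1: at line 1 remove [jsb,bsk,xbwpr] add [kwrgz,nhr] -> 6 lines: xzmz kwrgz nhr npz skpfh wrf
Hunk 2: at line 1 remove [nhr,npz] add [badi,iazt,hei] -> 7 lines: xzmz kwrgz badi iazt hei skpfh wrf
Hunk 3: at line 4 remove [hei] add [qzss,ckw,inzr] -> 9 lines: xzmz kwrgz badi iazt qzss ckw inzr skpfh wrf
Hunk 4: at line 4 remove [qzss,ckw,inzr] add [ccxq,hicms] -> 8 lines: xzmz kwrgz badi iazt ccxq hicms skpfh wrf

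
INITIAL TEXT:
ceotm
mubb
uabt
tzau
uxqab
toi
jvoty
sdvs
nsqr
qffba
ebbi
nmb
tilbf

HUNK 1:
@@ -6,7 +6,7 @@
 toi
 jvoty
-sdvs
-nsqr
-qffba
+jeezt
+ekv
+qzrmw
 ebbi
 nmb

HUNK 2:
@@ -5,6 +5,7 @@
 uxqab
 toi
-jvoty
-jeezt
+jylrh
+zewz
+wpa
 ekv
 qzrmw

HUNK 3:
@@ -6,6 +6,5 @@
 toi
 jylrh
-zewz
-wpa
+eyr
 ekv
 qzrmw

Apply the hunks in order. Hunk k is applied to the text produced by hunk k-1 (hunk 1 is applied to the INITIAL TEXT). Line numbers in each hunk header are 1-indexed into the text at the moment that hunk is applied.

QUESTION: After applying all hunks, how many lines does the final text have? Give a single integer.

Hunk 1: at line 6 remove [sdvs,nsqr,qffba] add [jeezt,ekv,qzrmw] -> 13 lines: ceotm mubb uabt tzau uxqab toi jvoty jeezt ekv qzrmw ebbi nmb tilbf
Hunk 2: at line 5 remove [jvoty,jeezt] add [jylrh,zewz,wpa] -> 14 lines: ceotm mubb uabt tzau uxqab toi jylrh zewz wpa ekv qzrmw ebbi nmb tilbf
Hunk 3: at line 6 remove [zewz,wpa] add [eyr] -> 13 lines: ceotm mubb uabt tzau uxqab toi jylrh eyr ekv qzrmw ebbi nmb tilbf
Final line count: 13

Answer: 13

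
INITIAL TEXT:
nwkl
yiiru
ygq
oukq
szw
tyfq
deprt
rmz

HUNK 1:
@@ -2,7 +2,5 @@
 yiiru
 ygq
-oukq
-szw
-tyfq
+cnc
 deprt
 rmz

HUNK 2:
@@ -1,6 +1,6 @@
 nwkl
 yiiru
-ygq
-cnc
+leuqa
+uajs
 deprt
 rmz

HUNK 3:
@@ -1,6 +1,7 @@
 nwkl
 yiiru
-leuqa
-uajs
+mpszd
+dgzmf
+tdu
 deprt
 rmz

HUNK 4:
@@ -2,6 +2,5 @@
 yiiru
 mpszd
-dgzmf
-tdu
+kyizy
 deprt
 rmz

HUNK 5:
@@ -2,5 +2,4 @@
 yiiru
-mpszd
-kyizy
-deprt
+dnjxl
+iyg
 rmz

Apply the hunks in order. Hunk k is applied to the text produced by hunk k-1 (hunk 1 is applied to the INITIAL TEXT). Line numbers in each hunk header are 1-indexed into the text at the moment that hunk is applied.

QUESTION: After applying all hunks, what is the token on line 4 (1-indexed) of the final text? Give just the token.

Hunk 1: at line 2 remove [oukq,szw,tyfq] add [cnc] -> 6 lines: nwkl yiiru ygq cnc deprt rmz
Hunk 2: at line 1 remove [ygq,cnc] add [leuqa,uajs] -> 6 lines: nwkl yiiru leuqa uajs deprt rmz
Hunk 3: at line 1 remove [leuqa,uajs] add [mpszd,dgzmf,tdu] -> 7 lines: nwkl yiiru mpszd dgzmf tdu deprt rmz
Hunk 4: at line 2 remove [dgzmf,tdu] add [kyizy] -> 6 lines: nwkl yiiru mpszd kyizy deprt rmz
Hunk 5: at line 2 remove [mpszd,kyizy,deprt] add [dnjxl,iyg] -> 5 lines: nwkl yiiru dnjxl iyg rmz
Final line 4: iyg

Answer: iyg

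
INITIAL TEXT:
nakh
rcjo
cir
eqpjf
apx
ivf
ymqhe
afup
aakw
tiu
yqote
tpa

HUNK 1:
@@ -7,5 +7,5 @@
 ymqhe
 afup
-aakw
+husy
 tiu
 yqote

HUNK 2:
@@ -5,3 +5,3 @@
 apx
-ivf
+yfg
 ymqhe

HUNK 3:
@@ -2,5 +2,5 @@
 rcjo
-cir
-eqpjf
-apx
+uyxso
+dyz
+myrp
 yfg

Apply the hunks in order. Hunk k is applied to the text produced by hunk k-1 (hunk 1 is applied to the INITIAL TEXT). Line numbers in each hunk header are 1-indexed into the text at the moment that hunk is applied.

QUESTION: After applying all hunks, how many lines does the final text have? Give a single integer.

Hunk 1: at line 7 remove [aakw] add [husy] -> 12 lines: nakh rcjo cir eqpjf apx ivf ymqhe afup husy tiu yqote tpa
Hunk 2: at line 5 remove [ivf] add [yfg] -> 12 lines: nakh rcjo cir eqpjf apx yfg ymqhe afup husy tiu yqote tpa
Hunk 3: at line 2 remove [cir,eqpjf,apx] add [uyxso,dyz,myrp] -> 12 lines: nakh rcjo uyxso dyz myrp yfg ymqhe afup husy tiu yqote tpa
Final line count: 12

Answer: 12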